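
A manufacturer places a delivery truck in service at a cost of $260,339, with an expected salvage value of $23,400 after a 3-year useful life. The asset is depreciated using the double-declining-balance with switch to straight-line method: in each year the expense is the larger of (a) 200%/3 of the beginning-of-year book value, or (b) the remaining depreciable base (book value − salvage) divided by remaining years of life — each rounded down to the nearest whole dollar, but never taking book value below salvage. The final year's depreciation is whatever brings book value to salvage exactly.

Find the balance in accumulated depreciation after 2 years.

Depreciable base = $260,339 − $23,400 = $236,939.
Year 1: DB = ⌊$260,339 × 200%/3⌋ = $173,559; SL = ⌊$236,939/3⌋ = $78,979 → take DB $173,559. Book value $86,780.
Year 2: DB = ⌊$86,780 × 200%/3⌋ = $57,853; SL = ⌊$63,380/2⌋ = $31,690 → take DB $57,853. Book value $28,927.
Accumulated through year 2 = $260,339 − $28,927 = $231,412.

$231,412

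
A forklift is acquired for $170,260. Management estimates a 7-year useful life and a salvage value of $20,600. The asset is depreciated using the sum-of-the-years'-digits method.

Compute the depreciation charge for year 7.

$5,345

Depreciable base = $170,260 − $20,600 = $149,660.
Sum of the years' digits = 7+6+5+4+3+2+1 = 28.
Year 1: $149,660 × 7/28 = $37,415. Book value $132,845.
Year 2: $149,660 × 6/28 = $32,070. Book value $100,775.
Year 3: $149,660 × 5/28 = $26,725. Book value $74,050.
Year 4: $149,660 × 4/28 = $21,380. Book value $52,670.
Year 5: $149,660 × 3/28 = $16,035. Book value $36,635.
Year 6: $149,660 × 2/28 = $10,690. Book value $25,945.
Year 7: $149,660 × 1/28 = $5,345. Book value $20,600.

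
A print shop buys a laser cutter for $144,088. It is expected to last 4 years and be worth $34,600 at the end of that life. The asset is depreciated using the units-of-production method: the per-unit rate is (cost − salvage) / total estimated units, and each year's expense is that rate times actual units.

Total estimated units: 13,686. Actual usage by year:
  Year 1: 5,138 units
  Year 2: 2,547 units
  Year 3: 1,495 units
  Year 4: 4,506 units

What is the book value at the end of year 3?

$70,648

Depreciable base = $144,088 − $34,600 = $109,488.
Rate = $109,488 / 13,686 units = $8 per unit.
Year 1: 5,138 × $8 = $41,104. Book value $102,984.
Year 2: 2,547 × $8 = $20,376. Book value $82,608.
Year 3: 1,495 × $8 = $11,960. Book value $70,648.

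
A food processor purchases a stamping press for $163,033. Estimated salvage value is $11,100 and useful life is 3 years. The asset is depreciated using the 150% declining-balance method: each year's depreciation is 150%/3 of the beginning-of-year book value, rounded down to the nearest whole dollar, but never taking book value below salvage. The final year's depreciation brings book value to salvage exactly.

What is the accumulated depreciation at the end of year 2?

$122,274

Depreciable base = $163,033 − $11,100 = $151,933.
Year 1: ⌊$163,033 × 150%/3⌋ = $81,516. Book value $81,517.
Year 2: ⌊$81,517 × 150%/3⌋ = $40,758. Book value $40,759.
Accumulated through year 2 = $163,033 − $40,759 = $122,274.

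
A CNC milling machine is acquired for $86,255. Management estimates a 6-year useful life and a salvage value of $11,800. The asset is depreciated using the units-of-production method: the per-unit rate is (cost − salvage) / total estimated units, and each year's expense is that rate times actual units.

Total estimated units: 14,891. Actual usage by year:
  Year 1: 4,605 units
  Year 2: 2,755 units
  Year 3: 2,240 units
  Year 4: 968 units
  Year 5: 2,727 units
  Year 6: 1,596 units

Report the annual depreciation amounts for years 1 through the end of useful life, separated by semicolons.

Depreciable base = $86,255 − $11,800 = $74,455.
Rate = $74,455 / 14,891 units = $5 per unit.
Year 1: 4,605 × $5 = $23,025. Book value $63,230.
Year 2: 2,755 × $5 = $13,775. Book value $49,455.
Year 3: 2,240 × $5 = $11,200. Book value $38,255.
Year 4: 968 × $5 = $4,840. Book value $33,415.
Year 5: 2,727 × $5 = $13,635. Book value $19,780.
Year 6: 1,596 × $5 = $7,980. Book value $11,800.

$23,025; $13,775; $11,200; $4,840; $13,635; $7,980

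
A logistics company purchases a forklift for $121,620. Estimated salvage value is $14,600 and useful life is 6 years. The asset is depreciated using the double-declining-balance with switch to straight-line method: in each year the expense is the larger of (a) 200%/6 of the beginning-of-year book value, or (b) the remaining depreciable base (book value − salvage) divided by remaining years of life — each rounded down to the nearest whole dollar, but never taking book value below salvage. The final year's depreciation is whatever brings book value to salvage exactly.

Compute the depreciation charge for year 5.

$8,008

Depreciable base = $121,620 − $14,600 = $107,020.
Year 1: DB = ⌊$121,620 × 200%/6⌋ = $40,540; SL = ⌊$107,020/6⌋ = $17,836 → take DB $40,540. Book value $81,080.
Year 2: DB = ⌊$81,080 × 200%/6⌋ = $27,026; SL = ⌊$66,480/5⌋ = $13,296 → take DB $27,026. Book value $54,054.
Year 3: DB = ⌊$54,054 × 200%/6⌋ = $18,018; SL = ⌊$39,454/4⌋ = $9,863 → take DB $18,018. Book value $36,036.
Year 4: DB = ⌊$36,036 × 200%/6⌋ = $12,012; SL = ⌊$21,436/3⌋ = $7,145 → take DB $12,012. Book value $24,024.
Year 5: DB = ⌊$24,024 × 200%/6⌋ = $8,008; SL = ⌊$9,424/2⌋ = $4,712 → take DB $8,008. Book value $16,016.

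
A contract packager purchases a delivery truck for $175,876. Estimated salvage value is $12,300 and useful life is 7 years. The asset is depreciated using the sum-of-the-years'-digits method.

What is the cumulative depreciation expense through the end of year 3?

$105,156

Depreciable base = $175,876 − $12,300 = $163,576.
Sum of the years' digits = 7+6+5+4+3+2+1 = 28.
Year 1: $163,576 × 7/28 = $40,894. Book value $134,982.
Year 2: $163,576 × 6/28 = $35,052. Book value $99,930.
Year 3: $163,576 × 5/28 = $29,210. Book value $70,720.
Accumulated through year 3 = $175,876 − $70,720 = $105,156.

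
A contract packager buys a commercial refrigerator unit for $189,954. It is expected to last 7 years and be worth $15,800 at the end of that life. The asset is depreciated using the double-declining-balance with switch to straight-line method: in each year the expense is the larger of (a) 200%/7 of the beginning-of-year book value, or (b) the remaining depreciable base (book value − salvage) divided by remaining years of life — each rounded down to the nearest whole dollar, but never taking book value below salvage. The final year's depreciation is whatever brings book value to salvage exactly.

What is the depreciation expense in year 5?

Depreciable base = $189,954 − $15,800 = $174,154.
Year 1: DB = ⌊$189,954 × 200%/7⌋ = $54,272; SL = ⌊$174,154/7⌋ = $24,879 → take DB $54,272. Book value $135,682.
Year 2: DB = ⌊$135,682 × 200%/7⌋ = $38,766; SL = ⌊$119,882/6⌋ = $19,980 → take DB $38,766. Book value $96,916.
Year 3: DB = ⌊$96,916 × 200%/7⌋ = $27,690; SL = ⌊$81,116/5⌋ = $16,223 → take DB $27,690. Book value $69,226.
Year 4: DB = ⌊$69,226 × 200%/7⌋ = $19,778; SL = ⌊$53,426/4⌋ = $13,356 → take DB $19,778. Book value $49,448.
Year 5: DB = ⌊$49,448 × 200%/7⌋ = $14,128; SL = ⌊$33,648/3⌋ = $11,216 → take DB $14,128. Book value $35,320.

$14,128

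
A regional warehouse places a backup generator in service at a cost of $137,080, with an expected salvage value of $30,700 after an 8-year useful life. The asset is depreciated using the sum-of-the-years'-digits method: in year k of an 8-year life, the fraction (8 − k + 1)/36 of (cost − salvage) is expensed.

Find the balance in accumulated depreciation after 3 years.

Depreciable base = $137,080 − $30,700 = $106,380.
Sum of the years' digits = 8+7+6+5+4+3+2+1 = 36.
Year 1: $106,380 × 8/36 = $23,640. Book value $113,440.
Year 2: $106,380 × 7/36 = $20,685. Book value $92,755.
Year 3: $106,380 × 6/36 = $17,730. Book value $75,025.
Accumulated through year 3 = $137,080 − $75,025 = $62,055.

$62,055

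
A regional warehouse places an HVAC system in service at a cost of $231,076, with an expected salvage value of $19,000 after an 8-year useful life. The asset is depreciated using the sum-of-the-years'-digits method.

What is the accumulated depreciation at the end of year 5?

Depreciable base = $231,076 − $19,000 = $212,076.
Sum of the years' digits = 8+7+6+5+4+3+2+1 = 36.
Year 1: $212,076 × 8/36 = $47,128. Book value $183,948.
Year 2: $212,076 × 7/36 = $41,237. Book value $142,711.
Year 3: $212,076 × 6/36 = $35,346. Book value $107,365.
Year 4: $212,076 × 5/36 = $29,455. Book value $77,910.
Year 5: $212,076 × 4/36 = $23,564. Book value $54,346.
Accumulated through year 5 = $231,076 − $54,346 = $176,730.

$176,730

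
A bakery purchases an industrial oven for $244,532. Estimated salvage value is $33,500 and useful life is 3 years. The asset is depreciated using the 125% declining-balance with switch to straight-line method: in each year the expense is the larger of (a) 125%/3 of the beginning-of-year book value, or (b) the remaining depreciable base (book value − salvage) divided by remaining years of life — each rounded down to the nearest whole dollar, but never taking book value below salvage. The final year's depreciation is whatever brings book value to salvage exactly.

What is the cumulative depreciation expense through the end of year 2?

Depreciable base = $244,532 − $33,500 = $211,032.
Year 1: DB = ⌊$244,532 × 125%/3⌋ = $101,888; SL = ⌊$211,032/3⌋ = $70,344 → take DB $101,888. Book value $142,644.
Year 2: DB = ⌊$142,644 × 125%/3⌋ = $59,435; SL = ⌊$109,144/2⌋ = $54,572 → take DB $59,435. Book value $83,209.
Accumulated through year 2 = $244,532 − $83,209 = $161,323.

$161,323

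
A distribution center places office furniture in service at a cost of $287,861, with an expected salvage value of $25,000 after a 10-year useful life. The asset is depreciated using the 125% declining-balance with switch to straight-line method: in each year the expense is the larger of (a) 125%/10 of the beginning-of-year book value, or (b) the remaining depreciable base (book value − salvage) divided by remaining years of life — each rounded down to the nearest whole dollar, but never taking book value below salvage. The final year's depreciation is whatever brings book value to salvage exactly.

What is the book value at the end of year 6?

Depreciable base = $287,861 − $25,000 = $262,861.
Year 1: DB = ⌊$287,861 × 125%/10⌋ = $35,982; SL = ⌊$262,861/10⌋ = $26,286 → take DB $35,982. Book value $251,879.
Year 2: DB = ⌊$251,879 × 125%/10⌋ = $31,484; SL = ⌊$226,879/9⌋ = $25,208 → take DB $31,484. Book value $220,395.
Year 3: DB = ⌊$220,395 × 125%/10⌋ = $27,549; SL = ⌊$195,395/8⌋ = $24,424 → take DB $27,549. Book value $192,846.
Year 4: DB = ⌊$192,846 × 125%/10⌋ = $24,105; SL = ⌊$167,846/7⌋ = $23,978 → take DB $24,105. Book value $168,741.
Year 5: DB = ⌊$168,741 × 125%/10⌋ = $21,092; SL = ⌊$143,741/6⌋ = $23,956 → take SL $23,956. Book value $144,785.
Year 6: DB = ⌊$144,785 × 125%/10⌋ = $18,098; SL = ⌊$119,785/5⌋ = $23,957 → take SL $23,957. Book value $120,828.

$120,828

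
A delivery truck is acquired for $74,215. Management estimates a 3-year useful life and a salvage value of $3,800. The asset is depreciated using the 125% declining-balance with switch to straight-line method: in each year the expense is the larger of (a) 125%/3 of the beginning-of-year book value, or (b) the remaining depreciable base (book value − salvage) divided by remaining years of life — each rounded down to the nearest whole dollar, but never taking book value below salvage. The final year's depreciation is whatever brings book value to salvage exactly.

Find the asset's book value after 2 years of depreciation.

$23,547

Depreciable base = $74,215 − $3,800 = $70,415.
Year 1: DB = ⌊$74,215 × 125%/3⌋ = $30,922; SL = ⌊$70,415/3⌋ = $23,471 → take DB $30,922. Book value $43,293.
Year 2: DB = ⌊$43,293 × 125%/3⌋ = $18,038; SL = ⌊$39,493/2⌋ = $19,746 → take SL $19,746. Book value $23,547.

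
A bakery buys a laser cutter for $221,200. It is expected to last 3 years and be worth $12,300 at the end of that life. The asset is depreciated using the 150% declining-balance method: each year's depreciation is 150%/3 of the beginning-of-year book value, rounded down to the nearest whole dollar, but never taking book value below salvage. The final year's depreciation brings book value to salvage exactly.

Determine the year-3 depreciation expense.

$43,000

Depreciable base = $221,200 − $12,300 = $208,900.
Year 1: ⌊$221,200 × 150%/3⌋ = $110,600. Book value $110,600.
Year 2: ⌊$110,600 × 150%/3⌋ = $55,300. Book value $55,300.
Year 3 (final): $55,300 − $12,300 = $43,000. Book value $12,300.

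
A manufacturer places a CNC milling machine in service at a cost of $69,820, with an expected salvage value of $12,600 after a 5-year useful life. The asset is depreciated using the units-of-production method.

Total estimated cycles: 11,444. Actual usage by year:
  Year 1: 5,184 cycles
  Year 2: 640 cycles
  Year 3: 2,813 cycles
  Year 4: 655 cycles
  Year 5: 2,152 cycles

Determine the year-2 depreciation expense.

$3,200

Depreciable base = $69,820 − $12,600 = $57,220.
Rate = $57,220 / 11,444 cycles = $5 per cycle.
Year 1: 5,184 × $5 = $25,920. Book value $43,900.
Year 2: 640 × $5 = $3,200. Book value $40,700.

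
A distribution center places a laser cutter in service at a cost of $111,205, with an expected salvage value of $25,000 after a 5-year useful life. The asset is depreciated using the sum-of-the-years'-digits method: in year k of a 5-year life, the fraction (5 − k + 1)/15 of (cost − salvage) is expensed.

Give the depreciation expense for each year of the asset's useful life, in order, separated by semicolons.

Depreciable base = $111,205 − $25,000 = $86,205.
Sum of the years' digits = 5+4+3+2+1 = 15.
Year 1: $86,205 × 5/15 = $28,735. Book value $82,470.
Year 2: $86,205 × 4/15 = $22,988. Book value $59,482.
Year 3: $86,205 × 3/15 = $17,241. Book value $42,241.
Year 4: $86,205 × 2/15 = $11,494. Book value $30,747.
Year 5: $86,205 × 1/15 = $5,747. Book value $25,000.

$28,735; $22,988; $17,241; $11,494; $5,747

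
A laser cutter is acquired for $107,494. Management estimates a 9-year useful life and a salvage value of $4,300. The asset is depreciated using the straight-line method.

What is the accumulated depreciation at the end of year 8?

$91,728

Depreciable base = $107,494 − $4,300 = $103,194.
Annual expense = $103,194 / 9 = $11,466.
End of year 1: book value $96,028.
End of year 2: book value $84,562.
End of year 3: book value $73,096.
End of year 4: book value $61,630.
End of year 5: book value $50,164.
End of year 6: book value $38,698.
End of year 7: book value $27,232.
End of year 8: book value $15,766.
Accumulated through year 8 = $107,494 − $15,766 = $91,728.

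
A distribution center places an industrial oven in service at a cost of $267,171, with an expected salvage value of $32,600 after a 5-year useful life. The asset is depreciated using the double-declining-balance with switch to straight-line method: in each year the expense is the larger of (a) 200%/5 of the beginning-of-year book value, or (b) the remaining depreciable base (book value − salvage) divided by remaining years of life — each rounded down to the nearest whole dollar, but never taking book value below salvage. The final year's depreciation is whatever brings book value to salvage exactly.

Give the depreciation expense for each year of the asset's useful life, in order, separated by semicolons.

Depreciable base = $267,171 − $32,600 = $234,571.
Year 1: DB = ⌊$267,171 × 200%/5⌋ = $106,868; SL = ⌊$234,571/5⌋ = $46,914 → take DB $106,868. Book value $160,303.
Year 2: DB = ⌊$160,303 × 200%/5⌋ = $64,121; SL = ⌊$127,703/4⌋ = $31,925 → take DB $64,121. Book value $96,182.
Year 3: DB = ⌊$96,182 × 200%/5⌋ = $38,472; SL = ⌊$63,582/3⌋ = $21,194 → take DB $38,472. Book value $57,710.
Year 4: DB = ⌊$57,710 × 200%/5⌋ = $23,084; SL = ⌊$25,110/2⌋ = $12,555 → take DB $23,084. Book value $34,626.
Year 5 (final): $34,626 − $32,600 = $2,026. Book value $32,600.

$106,868; $64,121; $38,472; $23,084; $2,026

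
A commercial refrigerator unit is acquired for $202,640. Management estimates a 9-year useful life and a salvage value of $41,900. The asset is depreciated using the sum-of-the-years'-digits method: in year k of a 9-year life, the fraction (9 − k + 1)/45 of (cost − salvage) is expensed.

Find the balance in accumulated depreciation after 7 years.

Depreciable base = $202,640 − $41,900 = $160,740.
Sum of the years' digits = 9+8+7+6+5+4+3+2+1 = 45.
Year 1: $160,740 × 9/45 = $32,148. Book value $170,492.
Year 2: $160,740 × 8/45 = $28,576. Book value $141,916.
Year 3: $160,740 × 7/45 = $25,004. Book value $116,912.
Year 4: $160,740 × 6/45 = $21,432. Book value $95,480.
Year 5: $160,740 × 5/45 = $17,860. Book value $77,620.
Year 6: $160,740 × 4/45 = $14,288. Book value $63,332.
Year 7: $160,740 × 3/45 = $10,716. Book value $52,616.
Accumulated through year 7 = $202,640 − $52,616 = $150,024.

$150,024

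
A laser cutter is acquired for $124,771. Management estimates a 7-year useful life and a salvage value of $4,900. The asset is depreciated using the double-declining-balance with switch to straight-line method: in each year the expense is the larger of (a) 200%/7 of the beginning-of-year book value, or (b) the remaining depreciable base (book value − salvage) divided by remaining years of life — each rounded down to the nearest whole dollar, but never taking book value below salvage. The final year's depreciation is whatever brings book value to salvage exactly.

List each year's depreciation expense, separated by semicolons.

Depreciable base = $124,771 − $4,900 = $119,871.
Year 1: DB = ⌊$124,771 × 200%/7⌋ = $35,648; SL = ⌊$119,871/7⌋ = $17,124 → take DB $35,648. Book value $89,123.
Year 2: DB = ⌊$89,123 × 200%/7⌋ = $25,463; SL = ⌊$84,223/6⌋ = $14,037 → take DB $25,463. Book value $63,660.
Year 3: DB = ⌊$63,660 × 200%/7⌋ = $18,188; SL = ⌊$58,760/5⌋ = $11,752 → take DB $18,188. Book value $45,472.
Year 4: DB = ⌊$45,472 × 200%/7⌋ = $12,992; SL = ⌊$40,572/4⌋ = $10,143 → take DB $12,992. Book value $32,480.
Year 5: DB = ⌊$32,480 × 200%/7⌋ = $9,280; SL = ⌊$27,580/3⌋ = $9,193 → take DB $9,280. Book value $23,200.
Year 6: DB = ⌊$23,200 × 200%/7⌋ = $6,628; SL = ⌊$18,300/2⌋ = $9,150 → take SL $9,150. Book value $14,050.
Year 7 (final): $14,050 − $4,900 = $9,150. Book value $4,900.

$35,648; $25,463; $18,188; $12,992; $9,280; $9,150; $9,150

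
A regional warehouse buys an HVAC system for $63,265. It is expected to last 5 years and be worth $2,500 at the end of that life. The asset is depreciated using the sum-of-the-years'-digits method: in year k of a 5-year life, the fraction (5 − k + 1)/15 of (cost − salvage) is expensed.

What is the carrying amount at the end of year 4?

Depreciable base = $63,265 − $2,500 = $60,765.
Sum of the years' digits = 5+4+3+2+1 = 15.
Year 1: $60,765 × 5/15 = $20,255. Book value $43,010.
Year 2: $60,765 × 4/15 = $16,204. Book value $26,806.
Year 3: $60,765 × 3/15 = $12,153. Book value $14,653.
Year 4: $60,765 × 2/15 = $8,102. Book value $6,551.

$6,551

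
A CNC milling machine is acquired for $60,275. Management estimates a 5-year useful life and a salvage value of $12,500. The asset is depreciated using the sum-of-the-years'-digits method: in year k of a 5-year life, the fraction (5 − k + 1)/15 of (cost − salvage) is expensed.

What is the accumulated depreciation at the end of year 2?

$28,665

Depreciable base = $60,275 − $12,500 = $47,775.
Sum of the years' digits = 5+4+3+2+1 = 15.
Year 1: $47,775 × 5/15 = $15,925. Book value $44,350.
Year 2: $47,775 × 4/15 = $12,740. Book value $31,610.
Accumulated through year 2 = $60,275 − $31,610 = $28,665.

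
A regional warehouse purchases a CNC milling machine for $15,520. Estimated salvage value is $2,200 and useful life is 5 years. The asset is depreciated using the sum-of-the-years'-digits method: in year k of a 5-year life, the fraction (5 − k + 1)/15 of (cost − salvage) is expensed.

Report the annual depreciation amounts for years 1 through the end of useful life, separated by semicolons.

Depreciable base = $15,520 − $2,200 = $13,320.
Sum of the years' digits = 5+4+3+2+1 = 15.
Year 1: $13,320 × 5/15 = $4,440. Book value $11,080.
Year 2: $13,320 × 4/15 = $3,552. Book value $7,528.
Year 3: $13,320 × 3/15 = $2,664. Book value $4,864.
Year 4: $13,320 × 2/15 = $1,776. Book value $3,088.
Year 5: $13,320 × 1/15 = $888. Book value $2,200.

$4,440; $3,552; $2,664; $1,776; $888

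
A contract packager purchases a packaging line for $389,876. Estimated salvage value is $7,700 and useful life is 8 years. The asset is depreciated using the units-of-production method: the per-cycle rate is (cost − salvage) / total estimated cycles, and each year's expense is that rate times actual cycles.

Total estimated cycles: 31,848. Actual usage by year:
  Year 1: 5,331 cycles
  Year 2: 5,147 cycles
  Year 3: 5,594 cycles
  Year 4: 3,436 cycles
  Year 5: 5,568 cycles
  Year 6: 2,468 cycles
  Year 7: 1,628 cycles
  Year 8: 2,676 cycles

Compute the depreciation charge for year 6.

$29,616

Depreciable base = $389,876 − $7,700 = $382,176.
Rate = $382,176 / 31,848 cycles = $12 per cycle.
Year 1: 5,331 × $12 = $63,972. Book value $325,904.
Year 2: 5,147 × $12 = $61,764. Book value $264,140.
Year 3: 5,594 × $12 = $67,128. Book value $197,012.
Year 4: 3,436 × $12 = $41,232. Book value $155,780.
Year 5: 5,568 × $12 = $66,816. Book value $88,964.
Year 6: 2,468 × $12 = $29,616. Book value $59,348.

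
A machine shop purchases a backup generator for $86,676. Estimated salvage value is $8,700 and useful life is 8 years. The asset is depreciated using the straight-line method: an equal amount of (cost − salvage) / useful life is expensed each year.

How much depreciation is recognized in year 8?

$9,747

Depreciable base = $86,676 − $8,700 = $77,976.
Annual expense = $77,976 / 8 = $9,747.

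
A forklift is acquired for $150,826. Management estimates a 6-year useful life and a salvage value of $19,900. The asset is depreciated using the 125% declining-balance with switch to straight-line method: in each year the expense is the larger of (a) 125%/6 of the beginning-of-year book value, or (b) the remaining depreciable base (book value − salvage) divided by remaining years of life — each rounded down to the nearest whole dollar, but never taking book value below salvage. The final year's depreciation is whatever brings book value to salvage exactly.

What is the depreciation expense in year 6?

Depreciable base = $150,826 − $19,900 = $130,926.
Year 1: DB = ⌊$150,826 × 125%/6⌋ = $31,422; SL = ⌊$130,926/6⌋ = $21,821 → take DB $31,422. Book value $119,404.
Year 2: DB = ⌊$119,404 × 125%/6⌋ = $24,875; SL = ⌊$99,504/5⌋ = $19,900 → take DB $24,875. Book value $94,529.
Year 3: DB = ⌊$94,529 × 125%/6⌋ = $19,693; SL = ⌊$74,629/4⌋ = $18,657 → take DB $19,693. Book value $74,836.
Year 4: DB = ⌊$74,836 × 125%/6⌋ = $15,590; SL = ⌊$54,936/3⌋ = $18,312 → take SL $18,312. Book value $56,524.
Year 5: DB = ⌊$56,524 × 125%/6⌋ = $11,775; SL = ⌊$36,624/2⌋ = $18,312 → take SL $18,312. Book value $38,212.
Year 6 (final): $38,212 − $19,900 = $18,312. Book value $19,900.

$18,312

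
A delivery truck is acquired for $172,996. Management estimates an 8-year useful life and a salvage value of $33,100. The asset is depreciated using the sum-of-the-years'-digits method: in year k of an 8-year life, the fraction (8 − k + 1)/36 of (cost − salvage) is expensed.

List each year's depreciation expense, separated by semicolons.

$31,088; $27,202; $23,316; $19,430; $15,544; $11,658; $7,772; $3,886

Depreciable base = $172,996 − $33,100 = $139,896.
Sum of the years' digits = 8+7+6+5+4+3+2+1 = 36.
Year 1: $139,896 × 8/36 = $31,088. Book value $141,908.
Year 2: $139,896 × 7/36 = $27,202. Book value $114,706.
Year 3: $139,896 × 6/36 = $23,316. Book value $91,390.
Year 4: $139,896 × 5/36 = $19,430. Book value $71,960.
Year 5: $139,896 × 4/36 = $15,544. Book value $56,416.
Year 6: $139,896 × 3/36 = $11,658. Book value $44,758.
Year 7: $139,896 × 2/36 = $7,772. Book value $36,986.
Year 8: $139,896 × 1/36 = $3,886. Book value $33,100.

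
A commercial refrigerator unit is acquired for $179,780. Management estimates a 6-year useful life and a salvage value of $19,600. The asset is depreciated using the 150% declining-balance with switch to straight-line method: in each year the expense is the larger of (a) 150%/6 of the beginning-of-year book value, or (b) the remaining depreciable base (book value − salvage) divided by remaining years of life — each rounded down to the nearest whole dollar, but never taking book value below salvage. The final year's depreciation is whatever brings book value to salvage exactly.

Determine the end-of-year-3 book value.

Depreciable base = $179,780 − $19,600 = $160,180.
Year 1: DB = ⌊$179,780 × 150%/6⌋ = $44,945; SL = ⌊$160,180/6⌋ = $26,696 → take DB $44,945. Book value $134,835.
Year 2: DB = ⌊$134,835 × 150%/6⌋ = $33,708; SL = ⌊$115,235/5⌋ = $23,047 → take DB $33,708. Book value $101,127.
Year 3: DB = ⌊$101,127 × 150%/6⌋ = $25,281; SL = ⌊$81,527/4⌋ = $20,381 → take DB $25,281. Book value $75,846.

$75,846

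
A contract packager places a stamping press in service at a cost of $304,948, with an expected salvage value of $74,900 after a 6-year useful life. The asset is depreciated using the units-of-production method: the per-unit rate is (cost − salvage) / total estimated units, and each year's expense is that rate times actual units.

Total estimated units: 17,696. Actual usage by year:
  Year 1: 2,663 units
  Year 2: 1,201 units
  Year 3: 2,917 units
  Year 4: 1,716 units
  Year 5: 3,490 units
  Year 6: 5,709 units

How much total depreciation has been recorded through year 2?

Depreciable base = $304,948 − $74,900 = $230,048.
Rate = $230,048 / 17,696 units = $13 per unit.
Year 1: 2,663 × $13 = $34,619. Book value $270,329.
Year 2: 1,201 × $13 = $15,613. Book value $254,716.
Accumulated through year 2 = $304,948 − $254,716 = $50,232.

$50,232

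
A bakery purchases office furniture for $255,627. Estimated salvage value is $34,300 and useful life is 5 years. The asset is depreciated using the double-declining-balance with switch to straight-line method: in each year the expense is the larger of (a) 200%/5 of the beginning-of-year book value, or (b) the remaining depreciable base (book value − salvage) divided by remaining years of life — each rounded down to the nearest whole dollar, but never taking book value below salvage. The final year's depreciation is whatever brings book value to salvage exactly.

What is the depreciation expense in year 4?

$20,917

Depreciable base = $255,627 − $34,300 = $221,327.
Year 1: DB = ⌊$255,627 × 200%/5⌋ = $102,250; SL = ⌊$221,327/5⌋ = $44,265 → take DB $102,250. Book value $153,377.
Year 2: DB = ⌊$153,377 × 200%/5⌋ = $61,350; SL = ⌊$119,077/4⌋ = $29,769 → take DB $61,350. Book value $92,027.
Year 3: DB = ⌊$92,027 × 200%/5⌋ = $36,810; SL = ⌊$57,727/3⌋ = $19,242 → take DB $36,810. Book value $55,217.
Year 4: DB = ⌊$55,217 × 200%/5⌋ = $22,086; SL = ⌊$20,917/2⌋ = $10,458 → take DB $22,086, capped at $20,917. Book value $34,300.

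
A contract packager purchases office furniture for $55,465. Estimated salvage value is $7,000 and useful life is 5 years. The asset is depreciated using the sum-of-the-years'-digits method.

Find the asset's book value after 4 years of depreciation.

Depreciable base = $55,465 − $7,000 = $48,465.
Sum of the years' digits = 5+4+3+2+1 = 15.
Year 1: $48,465 × 5/15 = $16,155. Book value $39,310.
Year 2: $48,465 × 4/15 = $12,924. Book value $26,386.
Year 3: $48,465 × 3/15 = $9,693. Book value $16,693.
Year 4: $48,465 × 2/15 = $6,462. Book value $10,231.

$10,231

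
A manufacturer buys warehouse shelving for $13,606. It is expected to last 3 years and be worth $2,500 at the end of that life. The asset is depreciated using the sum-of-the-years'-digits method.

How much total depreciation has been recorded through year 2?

Depreciable base = $13,606 − $2,500 = $11,106.
Sum of the years' digits = 3+2+1 = 6.
Year 1: $11,106 × 3/6 = $5,553. Book value $8,053.
Year 2: $11,106 × 2/6 = $3,702. Book value $4,351.
Accumulated through year 2 = $13,606 − $4,351 = $9,255.

$9,255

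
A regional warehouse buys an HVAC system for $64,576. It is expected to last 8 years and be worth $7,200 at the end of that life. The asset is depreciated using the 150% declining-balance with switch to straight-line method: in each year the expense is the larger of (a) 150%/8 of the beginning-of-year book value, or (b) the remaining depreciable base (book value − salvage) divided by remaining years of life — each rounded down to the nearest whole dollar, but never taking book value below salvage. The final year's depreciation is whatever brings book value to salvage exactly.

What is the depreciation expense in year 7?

$5,222

Depreciable base = $64,576 − $7,200 = $57,376.
Year 1: DB = ⌊$64,576 × 150%/8⌋ = $12,108; SL = ⌊$57,376/8⌋ = $7,172 → take DB $12,108. Book value $52,468.
Year 2: DB = ⌊$52,468 × 150%/8⌋ = $9,837; SL = ⌊$45,268/7⌋ = $6,466 → take DB $9,837. Book value $42,631.
Year 3: DB = ⌊$42,631 × 150%/8⌋ = $7,993; SL = ⌊$35,431/6⌋ = $5,905 → take DB $7,993. Book value $34,638.
Year 4: DB = ⌊$34,638 × 150%/8⌋ = $6,494; SL = ⌊$27,438/5⌋ = $5,487 → take DB $6,494. Book value $28,144.
Year 5: DB = ⌊$28,144 × 150%/8⌋ = $5,277; SL = ⌊$20,944/4⌋ = $5,236 → take DB $5,277. Book value $22,867.
Year 6: DB = ⌊$22,867 × 150%/8⌋ = $4,287; SL = ⌊$15,667/3⌋ = $5,222 → take SL $5,222. Book value $17,645.
Year 7: DB = ⌊$17,645 × 150%/8⌋ = $3,308; SL = ⌊$10,445/2⌋ = $5,222 → take SL $5,222. Book value $12,423.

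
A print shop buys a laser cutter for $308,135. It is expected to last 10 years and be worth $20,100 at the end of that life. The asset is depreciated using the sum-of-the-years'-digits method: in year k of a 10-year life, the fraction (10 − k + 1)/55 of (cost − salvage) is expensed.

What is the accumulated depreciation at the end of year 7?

$256,613

Depreciable base = $308,135 − $20,100 = $288,035.
Sum of the years' digits = 10+9+8+7+6+5+4+3+2+1 = 55.
Year 1: $288,035 × 10/55 = $52,370. Book value $255,765.
Year 2: $288,035 × 9/55 = $47,133. Book value $208,632.
Year 3: $288,035 × 8/55 = $41,896. Book value $166,736.
Year 4: $288,035 × 7/55 = $36,659. Book value $130,077.
Year 5: $288,035 × 6/55 = $31,422. Book value $98,655.
Year 6: $288,035 × 5/55 = $26,185. Book value $72,470.
Year 7: $288,035 × 4/55 = $20,948. Book value $51,522.
Accumulated through year 7 = $308,135 − $51,522 = $256,613.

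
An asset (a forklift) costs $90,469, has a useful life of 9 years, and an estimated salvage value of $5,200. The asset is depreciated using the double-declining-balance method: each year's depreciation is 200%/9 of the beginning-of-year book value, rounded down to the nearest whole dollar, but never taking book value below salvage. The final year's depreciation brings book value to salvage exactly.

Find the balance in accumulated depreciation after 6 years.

Depreciable base = $90,469 − $5,200 = $85,269.
Year 1: ⌊$90,469 × 200%/9⌋ = $20,104. Book value $70,365.
Year 2: ⌊$70,365 × 200%/9⌋ = $15,636. Book value $54,729.
Year 3: ⌊$54,729 × 200%/9⌋ = $12,162. Book value $42,567.
Year 4: ⌊$42,567 × 200%/9⌋ = $9,459. Book value $33,108.
Year 5: ⌊$33,108 × 200%/9⌋ = $7,357. Book value $25,751.
Year 6: ⌊$25,751 × 200%/9⌋ = $5,722. Book value $20,029.
Accumulated through year 6 = $90,469 − $20,029 = $70,440.

$70,440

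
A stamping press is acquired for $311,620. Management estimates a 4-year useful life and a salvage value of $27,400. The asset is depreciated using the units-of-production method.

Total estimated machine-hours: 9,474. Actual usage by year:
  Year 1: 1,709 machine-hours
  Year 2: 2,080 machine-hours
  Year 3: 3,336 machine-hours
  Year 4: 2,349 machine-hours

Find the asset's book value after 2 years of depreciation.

$197,950

Depreciable base = $311,620 − $27,400 = $284,220.
Rate = $284,220 / 9,474 machine-hours = $30 per machine-hour.
Year 1: 1,709 × $30 = $51,270. Book value $260,350.
Year 2: 2,080 × $30 = $62,400. Book value $197,950.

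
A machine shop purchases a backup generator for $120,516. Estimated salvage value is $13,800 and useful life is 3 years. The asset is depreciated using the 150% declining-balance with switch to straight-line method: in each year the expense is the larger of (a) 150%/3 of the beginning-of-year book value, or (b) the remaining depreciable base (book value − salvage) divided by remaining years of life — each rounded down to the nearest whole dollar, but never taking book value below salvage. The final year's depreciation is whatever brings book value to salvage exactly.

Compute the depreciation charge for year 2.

Depreciable base = $120,516 − $13,800 = $106,716.
Year 1: DB = ⌊$120,516 × 150%/3⌋ = $60,258; SL = ⌊$106,716/3⌋ = $35,572 → take DB $60,258. Book value $60,258.
Year 2: DB = ⌊$60,258 × 150%/3⌋ = $30,129; SL = ⌊$46,458/2⌋ = $23,229 → take DB $30,129. Book value $30,129.

$30,129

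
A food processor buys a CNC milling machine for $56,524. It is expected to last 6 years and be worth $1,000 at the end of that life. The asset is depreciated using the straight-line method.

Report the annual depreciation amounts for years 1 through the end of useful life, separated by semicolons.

Depreciable base = $56,524 − $1,000 = $55,524.
Annual expense = $55,524 / 6 = $9,254.
End of year 1: book value $47,270.
End of year 2: book value $38,016.
End of year 3: book value $28,762.
End of year 4: book value $19,508.
End of year 5: book value $10,254.
End of year 6: book value $1,000.

$9,254; $9,254; $9,254; $9,254; $9,254; $9,254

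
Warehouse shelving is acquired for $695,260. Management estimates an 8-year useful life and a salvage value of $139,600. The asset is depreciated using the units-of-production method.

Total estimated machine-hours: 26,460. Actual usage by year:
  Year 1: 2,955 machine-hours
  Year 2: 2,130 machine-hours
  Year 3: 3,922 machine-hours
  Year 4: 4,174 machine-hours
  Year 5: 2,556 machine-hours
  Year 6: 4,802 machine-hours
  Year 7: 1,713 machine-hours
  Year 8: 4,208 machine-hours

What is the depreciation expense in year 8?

$88,368

Depreciable base = $695,260 − $139,600 = $555,660.
Rate = $555,660 / 26,460 machine-hours = $21 per machine-hour.
Year 1: 2,955 × $21 = $62,055. Book value $633,205.
Year 2: 2,130 × $21 = $44,730. Book value $588,475.
Year 3: 3,922 × $21 = $82,362. Book value $506,113.
Year 4: 4,174 × $21 = $87,654. Book value $418,459.
Year 5: 2,556 × $21 = $53,676. Book value $364,783.
Year 6: 4,802 × $21 = $100,842. Book value $263,941.
Year 7: 1,713 × $21 = $35,973. Book value $227,968.
Year 8: 4,208 × $21 = $88,368. Book value $139,600.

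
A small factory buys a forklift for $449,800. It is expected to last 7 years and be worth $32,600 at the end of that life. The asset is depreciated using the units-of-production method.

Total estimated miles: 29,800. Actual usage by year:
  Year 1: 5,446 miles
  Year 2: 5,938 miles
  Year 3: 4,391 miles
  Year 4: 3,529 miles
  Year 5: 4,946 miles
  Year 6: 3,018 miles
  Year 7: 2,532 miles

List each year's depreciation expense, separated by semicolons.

$76,244; $83,132; $61,474; $49,406; $69,244; $42,252; $35,448

Depreciable base = $449,800 − $32,600 = $417,200.
Rate = $417,200 / 29,800 miles = $14 per mile.
Year 1: 5,446 × $14 = $76,244. Book value $373,556.
Year 2: 5,938 × $14 = $83,132. Book value $290,424.
Year 3: 4,391 × $14 = $61,474. Book value $228,950.
Year 4: 3,529 × $14 = $49,406. Book value $179,544.
Year 5: 4,946 × $14 = $69,244. Book value $110,300.
Year 6: 3,018 × $14 = $42,252. Book value $68,048.
Year 7: 2,532 × $14 = $35,448. Book value $32,600.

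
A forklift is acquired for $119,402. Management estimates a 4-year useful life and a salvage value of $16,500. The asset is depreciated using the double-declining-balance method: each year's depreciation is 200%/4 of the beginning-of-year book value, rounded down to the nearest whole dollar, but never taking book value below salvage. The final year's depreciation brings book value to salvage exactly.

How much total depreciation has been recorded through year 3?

$102,902

Depreciable base = $119,402 − $16,500 = $102,902.
Year 1: ⌊$119,402 × 200%/4⌋ = $59,701. Book value $59,701.
Year 2: ⌊$59,701 × 200%/4⌋ = $29,850. Book value $29,851.
Year 3: ⌊$29,851 × 200%/4⌋ = $14,925, capped at $13,351. Book value $16,500.
Accumulated through year 3 = $119,402 − $16,500 = $102,902.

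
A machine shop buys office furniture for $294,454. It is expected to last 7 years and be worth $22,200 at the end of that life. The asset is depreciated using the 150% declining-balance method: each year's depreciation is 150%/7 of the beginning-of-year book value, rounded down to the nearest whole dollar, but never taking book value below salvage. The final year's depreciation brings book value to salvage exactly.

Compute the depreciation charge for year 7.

$47,081

Depreciable base = $294,454 − $22,200 = $272,254.
Year 1: ⌊$294,454 × 150%/7⌋ = $63,097. Book value $231,357.
Year 2: ⌊$231,357 × 150%/7⌋ = $49,576. Book value $181,781.
Year 3: ⌊$181,781 × 150%/7⌋ = $38,953. Book value $142,828.
Year 4: ⌊$142,828 × 150%/7⌋ = $30,606. Book value $112,222.
Year 5: ⌊$112,222 × 150%/7⌋ = $24,047. Book value $88,175.
Year 6: ⌊$88,175 × 150%/7⌋ = $18,894. Book value $69,281.
Year 7 (final): $69,281 − $22,200 = $47,081. Book value $22,200.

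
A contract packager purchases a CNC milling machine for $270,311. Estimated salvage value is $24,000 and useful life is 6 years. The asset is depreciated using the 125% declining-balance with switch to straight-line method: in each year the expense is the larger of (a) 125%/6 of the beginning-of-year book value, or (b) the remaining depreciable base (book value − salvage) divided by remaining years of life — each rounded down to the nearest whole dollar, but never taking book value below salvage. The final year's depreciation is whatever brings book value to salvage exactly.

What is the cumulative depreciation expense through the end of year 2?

Depreciable base = $270,311 − $24,000 = $246,311.
Year 1: DB = ⌊$270,311 × 125%/6⌋ = $56,314; SL = ⌊$246,311/6⌋ = $41,051 → take DB $56,314. Book value $213,997.
Year 2: DB = ⌊$213,997 × 125%/6⌋ = $44,582; SL = ⌊$189,997/5⌋ = $37,999 → take DB $44,582. Book value $169,415.
Accumulated through year 2 = $270,311 − $169,415 = $100,896.

$100,896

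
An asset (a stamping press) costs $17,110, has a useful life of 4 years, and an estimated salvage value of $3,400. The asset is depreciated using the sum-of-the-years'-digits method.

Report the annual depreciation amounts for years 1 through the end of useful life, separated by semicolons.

$5,484; $4,113; $2,742; $1,371

Depreciable base = $17,110 − $3,400 = $13,710.
Sum of the years' digits = 4+3+2+1 = 10.
Year 1: $13,710 × 4/10 = $5,484. Book value $11,626.
Year 2: $13,710 × 3/10 = $4,113. Book value $7,513.
Year 3: $13,710 × 2/10 = $2,742. Book value $4,771.
Year 4: $13,710 × 1/10 = $1,371. Book value $3,400.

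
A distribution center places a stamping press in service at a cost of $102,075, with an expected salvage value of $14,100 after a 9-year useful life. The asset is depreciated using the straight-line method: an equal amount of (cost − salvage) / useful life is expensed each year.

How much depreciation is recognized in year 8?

$9,775

Depreciable base = $102,075 − $14,100 = $87,975.
Annual expense = $87,975 / 9 = $9,775.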